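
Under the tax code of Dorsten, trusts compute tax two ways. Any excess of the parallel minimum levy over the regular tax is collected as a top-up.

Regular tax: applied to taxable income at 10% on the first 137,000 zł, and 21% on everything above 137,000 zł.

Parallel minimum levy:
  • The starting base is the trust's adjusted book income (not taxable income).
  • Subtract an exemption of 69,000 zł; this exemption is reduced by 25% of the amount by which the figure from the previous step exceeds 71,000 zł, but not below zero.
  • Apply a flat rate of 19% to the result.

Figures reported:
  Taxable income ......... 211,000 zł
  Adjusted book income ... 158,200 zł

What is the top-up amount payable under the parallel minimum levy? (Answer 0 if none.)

0 zł

Regular tax:
  137,000 zł × 10% = 13,700 zł
  74,000 zł × 21% = 15,540 zł
  → 29,240 zł

Parallel minimum levy:
  Base (adjusted book income): 158,200 zł
  Exemption: 69,000 zł − 25% × (158,200 zł − 71,000 zł) = 69,000 zł − 21,800 zł = 47,200 zł
  Base: 158,200 zł − 47,200 zł = 111,000 zł
  111,000 zł × 19% = 21,090 zł

21,090 zł ≤ 29,240 zł, so no add-on is due.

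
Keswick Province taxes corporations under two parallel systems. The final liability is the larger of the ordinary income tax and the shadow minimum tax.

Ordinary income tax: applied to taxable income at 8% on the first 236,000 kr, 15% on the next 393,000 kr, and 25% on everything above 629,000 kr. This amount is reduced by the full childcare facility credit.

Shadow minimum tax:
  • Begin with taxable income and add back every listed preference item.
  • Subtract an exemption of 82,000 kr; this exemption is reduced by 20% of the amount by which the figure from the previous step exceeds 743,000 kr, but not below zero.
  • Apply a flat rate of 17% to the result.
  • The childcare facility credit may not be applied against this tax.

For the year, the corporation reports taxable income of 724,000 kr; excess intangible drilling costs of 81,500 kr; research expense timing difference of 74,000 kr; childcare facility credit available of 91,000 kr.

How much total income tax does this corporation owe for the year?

140,216 kr

Shadow minimum tax:
  Adjusted income: 724,000 kr + 81,500 kr + 74,000 kr = 879,500 kr
  Exemption: 82,000 kr − 20% × (879,500 kr − 743,000 kr) = 82,000 kr − 27,300 kr = 54,700 kr
  Base: 879,500 kr − 54,700 kr = 824,800 kr
  824,800 kr × 17% = 140,216 kr

Ordinary income tax:
  236,000 kr × 8% = 18,880 kr
  393,000 kr × 15% = 58,950 kr
  95,000 kr × 25% = 23,750 kr
  → 101,580 kr
  Less childcare facility credit 91,000 kr → 10,580 kr

140,216 kr > 10,580 kr, so the shadow minimum tax is the binding amount.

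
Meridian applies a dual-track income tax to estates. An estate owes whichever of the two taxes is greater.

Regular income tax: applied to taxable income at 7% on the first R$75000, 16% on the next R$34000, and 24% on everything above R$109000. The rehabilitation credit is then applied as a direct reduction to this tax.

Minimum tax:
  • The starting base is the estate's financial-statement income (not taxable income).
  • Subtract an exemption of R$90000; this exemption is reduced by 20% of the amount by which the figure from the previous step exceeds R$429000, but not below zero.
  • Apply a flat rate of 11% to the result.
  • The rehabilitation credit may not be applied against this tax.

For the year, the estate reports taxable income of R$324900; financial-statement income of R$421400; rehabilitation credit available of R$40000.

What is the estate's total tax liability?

R$36454

Regular income tax:
  R$75000 × 7% = R$5250
  R$34000 × 16% = R$5440
  R$215900 × 24% = R$51816
  → R$62506
  Less rehabilitation credit R$40000 → R$22506

Minimum tax:
  Base (financial-statement income): R$421400
  Exemption: R$421400 ≤ R$429000, so full R$90000 applies
  Base: R$421400 − R$90000 = R$331400
  R$331400 × 11% = R$36454

R$36454 > R$22506, so the minimum tax is the binding amount.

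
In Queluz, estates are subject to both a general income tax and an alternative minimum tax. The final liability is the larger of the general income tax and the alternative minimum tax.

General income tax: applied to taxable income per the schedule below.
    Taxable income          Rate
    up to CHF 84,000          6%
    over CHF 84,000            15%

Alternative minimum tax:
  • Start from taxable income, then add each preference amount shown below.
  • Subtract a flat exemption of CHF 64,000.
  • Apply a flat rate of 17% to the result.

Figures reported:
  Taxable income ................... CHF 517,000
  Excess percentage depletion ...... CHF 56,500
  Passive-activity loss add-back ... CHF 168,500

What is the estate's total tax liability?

CHF 115,260

Alternative minimum tax:
  Adjusted income: CHF 517,000 + CHF 56,500 + CHF 168,500 = CHF 742,000
  Less exemption CHF 64,000 → base CHF 678,000
  CHF 678,000 × 17% = CHF 115,260

General income tax:
  CHF 84,000 × 6% = CHF 5,040
  CHF 433,000 × 15% = CHF 64,950
  → CHF 69,990

CHF 115,260 > CHF 69,990, so the alternative minimum tax is the binding amount.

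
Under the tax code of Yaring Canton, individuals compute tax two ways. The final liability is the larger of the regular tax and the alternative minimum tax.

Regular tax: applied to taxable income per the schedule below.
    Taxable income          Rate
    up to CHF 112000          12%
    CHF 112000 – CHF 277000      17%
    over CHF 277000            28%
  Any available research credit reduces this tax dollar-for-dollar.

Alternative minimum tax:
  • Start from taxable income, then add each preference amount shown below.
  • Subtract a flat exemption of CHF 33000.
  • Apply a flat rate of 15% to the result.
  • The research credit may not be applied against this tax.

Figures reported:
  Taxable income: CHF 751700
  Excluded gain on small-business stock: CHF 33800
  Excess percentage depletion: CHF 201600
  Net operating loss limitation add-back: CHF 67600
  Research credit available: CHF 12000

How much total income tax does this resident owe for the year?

Regular tax:
  CHF 112000 × 12% = CHF 13440
  CHF 165000 × 17% = CHF 28050
  CHF 474700 × 28% = CHF 132916
  → CHF 174406
  Less research credit CHF 12000 → CHF 162406

Alternative minimum tax:
  Adjusted income: CHF 751700 + CHF 33800 + CHF 201600 + CHF 67600 = CHF 1054700
  Less exemption CHF 33000 → base CHF 1021700
  CHF 1021700 × 15% = CHF 153255

CHF 162406 > CHF 153255, so the regular tax governs.

CHF 162406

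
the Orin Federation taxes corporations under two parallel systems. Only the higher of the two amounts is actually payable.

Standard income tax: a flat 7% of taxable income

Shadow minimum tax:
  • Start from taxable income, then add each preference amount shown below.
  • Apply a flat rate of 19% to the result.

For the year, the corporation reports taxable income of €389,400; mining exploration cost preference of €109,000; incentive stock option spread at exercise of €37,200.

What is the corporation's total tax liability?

Standard income tax:
  €389,400 × 7% = €27,258

Shadow minimum tax:
  Adjusted income: €389,400 + €109,000 + €37,200 = €535,600
  €535,600 × 19% = €101,764

€101,764 > €27,258, so the shadow minimum tax is the binding amount.

€101,764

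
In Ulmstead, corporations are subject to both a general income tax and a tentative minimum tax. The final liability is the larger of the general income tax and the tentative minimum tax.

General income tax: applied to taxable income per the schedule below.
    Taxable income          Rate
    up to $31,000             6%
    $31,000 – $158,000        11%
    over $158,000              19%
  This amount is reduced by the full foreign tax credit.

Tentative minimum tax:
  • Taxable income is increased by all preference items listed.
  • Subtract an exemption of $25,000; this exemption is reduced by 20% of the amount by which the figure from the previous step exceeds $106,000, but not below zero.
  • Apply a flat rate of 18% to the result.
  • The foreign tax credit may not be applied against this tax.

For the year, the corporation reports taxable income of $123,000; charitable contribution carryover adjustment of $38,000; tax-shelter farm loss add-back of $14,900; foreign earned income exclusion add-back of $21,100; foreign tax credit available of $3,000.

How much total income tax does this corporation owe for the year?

Tentative minimum tax:
  Adjusted income: $123,000 + $38,000 + $14,900 + $21,100 = $197,000
  Exemption: $25,000 − 20% × ($197,000 − $106,000) = $25,000 − $18,200 = $6,800
  Base: $197,000 − $6,800 = $190,200
  $190,200 × 18% = $34,236

General income tax:
  $31,000 × 6% = $1,860
  $92,000 × 11% = $10,120
  → $11,980
  Less foreign tax credit $3,000 → $8,980

$34,236 > $8,980, so the tentative minimum tax is the binding amount.

$34,236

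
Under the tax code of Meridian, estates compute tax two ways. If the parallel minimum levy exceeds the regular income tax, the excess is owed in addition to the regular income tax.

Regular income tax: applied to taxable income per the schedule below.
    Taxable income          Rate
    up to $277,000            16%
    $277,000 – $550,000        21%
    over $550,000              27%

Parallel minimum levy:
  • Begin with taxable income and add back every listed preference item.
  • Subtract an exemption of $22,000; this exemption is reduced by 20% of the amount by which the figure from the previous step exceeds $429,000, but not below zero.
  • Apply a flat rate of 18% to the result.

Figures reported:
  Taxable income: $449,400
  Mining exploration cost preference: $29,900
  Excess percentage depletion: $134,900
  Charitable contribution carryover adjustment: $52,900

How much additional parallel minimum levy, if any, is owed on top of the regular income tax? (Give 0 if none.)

Regular income tax:
  $277,000 × 16% = $44,320
  $172,400 × 21% = $36,204
  → $80,524

Parallel minimum levy:
  Adjusted income: $449,400 + $29,900 + $134,900 + $52,900 = $667,100
  Exemption: 20% × ($667,100 − $429,000) = $47,620 ≥ $22,000, so the exemption is fully phased out
  Base: $667,100 − $0 = $667,100
  $667,100 × 18% = $120,078

Excess of parallel minimum levy over regular income tax: $120,078 − $80,524 = $39,554.

$39,554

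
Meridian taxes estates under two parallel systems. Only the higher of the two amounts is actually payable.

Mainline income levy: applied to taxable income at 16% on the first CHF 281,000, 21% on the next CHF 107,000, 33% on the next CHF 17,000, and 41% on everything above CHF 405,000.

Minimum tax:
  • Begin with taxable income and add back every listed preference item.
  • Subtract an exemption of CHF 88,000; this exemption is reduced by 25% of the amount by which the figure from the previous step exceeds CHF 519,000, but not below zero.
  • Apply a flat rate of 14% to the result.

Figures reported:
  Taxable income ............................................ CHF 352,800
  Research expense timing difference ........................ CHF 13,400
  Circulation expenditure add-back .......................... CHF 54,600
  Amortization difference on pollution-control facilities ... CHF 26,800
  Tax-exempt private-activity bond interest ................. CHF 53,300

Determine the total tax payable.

Minimum tax:
  Adjusted income: CHF 352,800 + CHF 13,400 + CHF 54,600 + CHF 26,800 + CHF 53,300 = CHF 500,900
  Exemption: CHF 500,900 ≤ CHF 519,000, so full CHF 88,000 applies
  Base: CHF 500,900 − CHF 88,000 = CHF 412,900
  CHF 412,900 × 14% = CHF 57,806

Mainline income levy:
  CHF 281,000 × 16% = CHF 44,960
  CHF 71,800 × 21% = CHF 15,078
  → CHF 60,038

CHF 60,038 > CHF 57,806, so the mainline income levy governs.

CHF 60,038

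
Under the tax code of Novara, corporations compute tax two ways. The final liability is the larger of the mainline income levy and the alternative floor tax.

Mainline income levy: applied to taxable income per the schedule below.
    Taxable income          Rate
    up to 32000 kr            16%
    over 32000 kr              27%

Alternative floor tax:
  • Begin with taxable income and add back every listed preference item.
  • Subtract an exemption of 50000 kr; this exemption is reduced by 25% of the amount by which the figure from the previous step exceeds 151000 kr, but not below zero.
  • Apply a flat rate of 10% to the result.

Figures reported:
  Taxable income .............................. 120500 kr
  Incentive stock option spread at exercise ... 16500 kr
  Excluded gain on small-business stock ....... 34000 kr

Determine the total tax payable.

29015 kr

Mainline income levy:
  32000 kr × 16% = 5120 kr
  88500 kr × 27% = 23895 kr
  → 29015 kr

Alternative floor tax:
  Adjusted income: 120500 kr + 16500 kr + 34000 kr = 171000 kr
  Exemption: 50000 kr − 25% × (171000 kr − 151000 kr) = 50000 kr − 5000 kr = 45000 kr
  Base: 171000 kr − 45000 kr = 126000 kr
  126000 kr × 10% = 12600 kr

29015 kr > 12600 kr, so the mainline income levy governs.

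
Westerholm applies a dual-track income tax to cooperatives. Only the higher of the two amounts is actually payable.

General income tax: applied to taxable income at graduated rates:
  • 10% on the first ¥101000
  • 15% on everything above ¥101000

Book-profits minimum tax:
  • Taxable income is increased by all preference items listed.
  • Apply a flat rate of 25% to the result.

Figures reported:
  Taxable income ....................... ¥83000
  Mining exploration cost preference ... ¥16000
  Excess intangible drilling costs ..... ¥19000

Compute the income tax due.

General income tax:
  ¥83000 × 10% = ¥8300

Book-profits minimum tax:
  Adjusted income: ¥83000 + ¥16000 + ¥19000 = ¥118000
  ¥118000 × 25% = ¥29500

¥29500 > ¥8300, so the book-profits minimum tax is the binding amount.

¥29500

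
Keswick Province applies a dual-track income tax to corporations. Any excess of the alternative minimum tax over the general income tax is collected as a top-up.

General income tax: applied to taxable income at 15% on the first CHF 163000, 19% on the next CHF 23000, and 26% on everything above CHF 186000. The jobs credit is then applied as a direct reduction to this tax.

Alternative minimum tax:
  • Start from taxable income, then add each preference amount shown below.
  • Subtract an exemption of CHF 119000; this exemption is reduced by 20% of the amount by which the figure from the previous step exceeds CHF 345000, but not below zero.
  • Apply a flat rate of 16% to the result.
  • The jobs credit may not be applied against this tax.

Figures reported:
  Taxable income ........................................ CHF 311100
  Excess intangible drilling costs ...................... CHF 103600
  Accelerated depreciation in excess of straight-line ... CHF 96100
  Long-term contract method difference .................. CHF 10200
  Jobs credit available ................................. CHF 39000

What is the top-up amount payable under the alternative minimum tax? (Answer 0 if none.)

CHF 47606

General income tax:
  CHF 163000 × 15% = CHF 24450
  CHF 23000 × 19% = CHF 4370
  CHF 125100 × 26% = CHF 32526
  → CHF 61346
  Less jobs credit CHF 39000 → CHF 22346

Alternative minimum tax:
  Adjusted income: CHF 311100 + CHF 103600 + CHF 96100 + CHF 10200 = CHF 521000
  Exemption: CHF 119000 − 20% × (CHF 521000 − CHF 345000) = CHF 119000 − CHF 35200 = CHF 83800
  Base: CHF 521000 − CHF 83800 = CHF 437200
  CHF 437200 × 16% = CHF 69952

Excess of alternative minimum tax over general income tax: CHF 69952 − CHF 22346 = CHF 47606.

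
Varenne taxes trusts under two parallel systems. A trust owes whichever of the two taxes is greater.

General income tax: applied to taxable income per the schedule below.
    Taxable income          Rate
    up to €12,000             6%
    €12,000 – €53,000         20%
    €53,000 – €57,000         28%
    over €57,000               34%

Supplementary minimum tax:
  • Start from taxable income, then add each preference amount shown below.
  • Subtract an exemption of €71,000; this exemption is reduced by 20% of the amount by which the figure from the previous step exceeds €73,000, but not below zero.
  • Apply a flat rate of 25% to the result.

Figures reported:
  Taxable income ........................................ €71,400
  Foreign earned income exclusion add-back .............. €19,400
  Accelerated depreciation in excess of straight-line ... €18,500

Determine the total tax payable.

Supplementary minimum tax:
  Adjusted income: €71,400 + €19,400 + €18,500 = €109,300
  Exemption: €71,000 − 20% × (€109,300 − €73,000) = €71,000 − €7,260 = €63,740
  Base: €109,300 − €63,740 = €45,560
  €45,560 × 25% = €11,390

General income tax:
  €12,000 × 6% = €720
  €41,000 × 20% = €8,200
  €4,000 × 28% = €1,120
  €14,400 × 34% = €4,896
  → €14,936

€14,936 > €11,390, so the general income tax governs.

€14,936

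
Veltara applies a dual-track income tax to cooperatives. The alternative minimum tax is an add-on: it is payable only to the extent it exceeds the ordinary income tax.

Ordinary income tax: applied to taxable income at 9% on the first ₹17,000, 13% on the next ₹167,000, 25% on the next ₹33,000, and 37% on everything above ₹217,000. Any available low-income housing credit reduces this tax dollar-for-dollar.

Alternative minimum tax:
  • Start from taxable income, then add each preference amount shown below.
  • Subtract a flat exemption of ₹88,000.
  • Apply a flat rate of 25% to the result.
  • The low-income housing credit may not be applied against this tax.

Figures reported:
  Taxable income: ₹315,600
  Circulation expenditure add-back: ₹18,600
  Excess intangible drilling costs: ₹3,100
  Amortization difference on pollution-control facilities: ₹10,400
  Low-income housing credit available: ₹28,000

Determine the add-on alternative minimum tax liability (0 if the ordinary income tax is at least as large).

₹24,953

Ordinary income tax:
  ₹17,000 × 9% = ₹1,530
  ₹167,000 × 13% = ₹21,710
  ₹33,000 × 25% = ₹8,250
  ₹98,600 × 37% = ₹36,482
  → ₹67,972
  Less low-income housing credit ₹28,000 → ₹39,972

Alternative minimum tax:
  Adjusted income: ₹315,600 + ₹18,600 + ₹3,100 + ₹10,400 = ₹347,700
  Less exemption ₹88,000 → base ₹259,700
  ₹259,700 × 25% = ₹64,925

Excess of alternative minimum tax over ordinary income tax: ₹64,925 − ₹39,972 = ₹24,953.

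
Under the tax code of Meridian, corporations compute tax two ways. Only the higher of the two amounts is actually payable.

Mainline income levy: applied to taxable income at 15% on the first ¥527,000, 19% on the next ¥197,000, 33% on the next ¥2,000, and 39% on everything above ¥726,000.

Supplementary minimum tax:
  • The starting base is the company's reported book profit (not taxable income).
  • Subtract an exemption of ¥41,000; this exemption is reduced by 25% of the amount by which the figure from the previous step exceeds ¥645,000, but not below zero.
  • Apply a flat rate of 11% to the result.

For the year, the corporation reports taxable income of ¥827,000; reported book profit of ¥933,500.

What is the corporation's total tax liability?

Supplementary minimum tax:
  Base (reported book profit): ¥933,500
  Exemption: 25% × (¥933,500 − ¥645,000) = ¥72,125 ≥ ¥41,000, so the exemption is fully phased out
  Base: ¥933,500 − ¥0 = ¥933,500
  ¥933,500 × 11% = ¥102,685

Mainline income levy:
  ¥527,000 × 15% = ¥79,050
  ¥197,000 × 19% = ¥37,430
  ¥2,000 × 33% = ¥660
  ¥101,000 × 39% = ¥39,390
  → ¥156,530

¥156,530 > ¥102,685, so the mainline income levy governs.

¥156,530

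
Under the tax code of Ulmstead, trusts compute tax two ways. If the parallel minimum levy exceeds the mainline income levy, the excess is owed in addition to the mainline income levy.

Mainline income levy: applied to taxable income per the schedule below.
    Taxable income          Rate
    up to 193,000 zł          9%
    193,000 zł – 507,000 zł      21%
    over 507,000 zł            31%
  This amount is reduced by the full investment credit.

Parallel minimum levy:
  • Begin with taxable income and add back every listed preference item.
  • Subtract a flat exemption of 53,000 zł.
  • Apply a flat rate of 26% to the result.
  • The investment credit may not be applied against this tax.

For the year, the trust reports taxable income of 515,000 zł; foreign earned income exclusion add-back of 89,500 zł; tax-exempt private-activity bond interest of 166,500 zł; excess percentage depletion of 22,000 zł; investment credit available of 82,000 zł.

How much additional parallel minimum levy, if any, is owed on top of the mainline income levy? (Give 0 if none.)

Parallel minimum levy:
  Adjusted income: 515,000 zł + 89,500 zł + 166,500 zł + 22,000 zł = 793,000 zł
  Less exemption 53,000 zł → base 740,000 zł
  740,000 zł × 26% = 192,400 zł

Mainline income levy:
  193,000 zł × 9% = 17,370 zł
  314,000 zł × 21% = 65,940 zł
  8,000 zł × 31% = 2,480 zł
  → 85,790 zł
  Less investment credit 82,000 zł → 3,790 zł

Excess of parallel minimum levy over mainline income levy: 192,400 zł − 3,790 zł = 188,610 zł.

188,610 zł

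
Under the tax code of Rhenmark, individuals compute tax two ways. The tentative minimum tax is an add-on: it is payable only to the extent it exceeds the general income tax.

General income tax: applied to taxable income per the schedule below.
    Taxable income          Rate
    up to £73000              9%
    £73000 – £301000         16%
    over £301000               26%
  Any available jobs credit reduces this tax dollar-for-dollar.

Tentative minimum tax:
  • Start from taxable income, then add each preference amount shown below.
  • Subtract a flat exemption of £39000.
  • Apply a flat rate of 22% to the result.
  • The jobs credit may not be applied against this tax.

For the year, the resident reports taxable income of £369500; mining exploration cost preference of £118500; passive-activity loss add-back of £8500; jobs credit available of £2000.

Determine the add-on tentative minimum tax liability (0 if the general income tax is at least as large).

General income tax:
  £73000 × 9% = £6570
  £228000 × 16% = £36480
  £68500 × 26% = £17810
  → £60860
  Less jobs credit £2000 → £58860

Tentative minimum tax:
  Adjusted income: £369500 + £118500 + £8500 = £496500
  Less exemption £39000 → base £457500
  £457500 × 22% = £100650

Excess of tentative minimum tax over general income tax: £100650 − £58860 = £41790.

£41790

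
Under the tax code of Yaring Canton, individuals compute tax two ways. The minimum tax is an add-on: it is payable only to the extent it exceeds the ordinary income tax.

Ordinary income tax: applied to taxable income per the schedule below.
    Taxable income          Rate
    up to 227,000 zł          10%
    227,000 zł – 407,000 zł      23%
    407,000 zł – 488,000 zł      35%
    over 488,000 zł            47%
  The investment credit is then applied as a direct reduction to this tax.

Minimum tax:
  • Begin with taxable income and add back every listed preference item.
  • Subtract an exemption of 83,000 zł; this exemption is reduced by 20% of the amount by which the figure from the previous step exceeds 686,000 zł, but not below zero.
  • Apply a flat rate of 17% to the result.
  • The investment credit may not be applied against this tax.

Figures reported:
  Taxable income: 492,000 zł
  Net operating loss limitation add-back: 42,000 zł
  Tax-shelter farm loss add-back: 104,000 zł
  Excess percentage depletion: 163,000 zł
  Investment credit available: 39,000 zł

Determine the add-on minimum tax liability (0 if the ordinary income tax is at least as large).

70,640 zł

Ordinary income tax:
  227,000 zł × 10% = 22,700 zł
  180,000 zł × 23% = 41,400 zł
  81,000 zł × 35% = 28,350 zł
  4,000 zł × 47% = 1,880 zł
  → 94,330 zł
  Less investment credit 39,000 zł → 55,330 zł

Minimum tax:
  Adjusted income: 492,000 zł + 42,000 zł + 104,000 zł + 163,000 zł = 801,000 zł
  Exemption: 83,000 zł − 20% × (801,000 zł − 686,000 zł) = 83,000 zł − 23,000 zł = 60,000 zł
  Base: 801,000 zł − 60,000 zł = 741,000 zł
  741,000 zł × 17% = 125,970 zł

Excess of minimum tax over ordinary income tax: 125,970 zł − 55,330 zł = 70,640 zł.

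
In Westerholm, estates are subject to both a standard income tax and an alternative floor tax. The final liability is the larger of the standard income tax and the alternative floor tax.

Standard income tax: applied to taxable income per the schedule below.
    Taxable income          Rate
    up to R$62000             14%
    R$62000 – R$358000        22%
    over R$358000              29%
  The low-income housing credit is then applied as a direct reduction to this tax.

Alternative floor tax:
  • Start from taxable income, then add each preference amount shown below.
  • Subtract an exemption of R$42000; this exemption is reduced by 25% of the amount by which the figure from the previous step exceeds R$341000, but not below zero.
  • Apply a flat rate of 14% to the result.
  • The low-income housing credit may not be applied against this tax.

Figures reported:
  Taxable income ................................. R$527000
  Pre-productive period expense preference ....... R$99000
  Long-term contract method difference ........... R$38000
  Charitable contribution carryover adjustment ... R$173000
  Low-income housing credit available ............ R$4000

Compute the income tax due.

R$118810

Alternative floor tax:
  Adjusted income: R$527000 + R$99000 + R$38000 + R$173000 = R$837000
  Exemption: 25% × (R$837000 − R$341000) = R$124000 ≥ R$42000, so the exemption is fully phased out
  Base: R$837000 − R$0 = R$837000
  R$837000 × 14% = R$117180

Standard income tax:
  R$62000 × 14% = R$8680
  R$296000 × 22% = R$65120
  R$169000 × 29% = R$49010
  → R$122810
  Less low-income housing credit R$4000 → R$118810

R$118810 > R$117180, so the standard income tax governs.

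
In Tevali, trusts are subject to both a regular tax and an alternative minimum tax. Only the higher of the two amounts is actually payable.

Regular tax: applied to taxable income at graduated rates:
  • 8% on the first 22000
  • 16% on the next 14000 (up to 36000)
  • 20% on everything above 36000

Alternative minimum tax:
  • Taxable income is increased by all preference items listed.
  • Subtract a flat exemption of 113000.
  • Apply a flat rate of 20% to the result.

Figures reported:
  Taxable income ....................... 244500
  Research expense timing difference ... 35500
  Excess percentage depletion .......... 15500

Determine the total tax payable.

Alternative minimum tax:
  Adjusted income: 244500 + 35500 + 15500 = 295500
  Less exemption 113000 → base 182500
  182500 × 20% = 36500

Regular tax:
  22000 × 8% = 1760
  14000 × 16% = 2240
  208500 × 20% = 41700
  → 45700

45700 > 36500, so the regular tax governs.

45700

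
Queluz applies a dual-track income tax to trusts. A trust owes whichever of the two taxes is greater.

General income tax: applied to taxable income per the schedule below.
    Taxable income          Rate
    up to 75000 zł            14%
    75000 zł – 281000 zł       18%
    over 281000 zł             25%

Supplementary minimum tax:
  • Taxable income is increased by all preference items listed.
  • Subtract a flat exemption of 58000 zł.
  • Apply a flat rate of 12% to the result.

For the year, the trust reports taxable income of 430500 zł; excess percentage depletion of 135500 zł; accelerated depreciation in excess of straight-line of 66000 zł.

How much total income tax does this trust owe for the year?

General income tax:
  75000 zł × 14% = 10500 zł
  206000 zł × 18% = 37080 zł
  149500 zł × 25% = 37375 zł
  → 84955 zł

Supplementary minimum tax:
  Adjusted income: 430500 zł + 135500 zł + 66000 zł = 632000 zł
  Less exemption 58000 zł → base 574000 zł
  574000 zł × 12% = 68880 zł

84955 zł > 68880 zł, so the general income tax governs.

84955 zł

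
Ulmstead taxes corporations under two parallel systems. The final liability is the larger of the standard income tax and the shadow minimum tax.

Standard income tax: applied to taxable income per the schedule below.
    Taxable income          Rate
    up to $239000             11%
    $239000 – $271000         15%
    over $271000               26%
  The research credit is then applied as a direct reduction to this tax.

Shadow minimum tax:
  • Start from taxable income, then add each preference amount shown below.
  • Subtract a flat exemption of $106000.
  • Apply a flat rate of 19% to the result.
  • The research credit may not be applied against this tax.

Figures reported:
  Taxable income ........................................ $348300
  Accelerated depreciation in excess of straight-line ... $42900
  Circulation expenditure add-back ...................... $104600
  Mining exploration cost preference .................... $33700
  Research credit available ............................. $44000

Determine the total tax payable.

$80465

Shadow minimum tax:
  Adjusted income: $348300 + $42900 + $104600 + $33700 = $529500
  Less exemption $106000 → base $423500
  $423500 × 19% = $80465

Standard income tax:
  $239000 × 11% = $26290
  $32000 × 15% = $4800
  $77300 × 26% = $20098
  → $51188
  Less research credit $44000 → $7188

$80465 > $7188, so the shadow minimum tax is the binding amount.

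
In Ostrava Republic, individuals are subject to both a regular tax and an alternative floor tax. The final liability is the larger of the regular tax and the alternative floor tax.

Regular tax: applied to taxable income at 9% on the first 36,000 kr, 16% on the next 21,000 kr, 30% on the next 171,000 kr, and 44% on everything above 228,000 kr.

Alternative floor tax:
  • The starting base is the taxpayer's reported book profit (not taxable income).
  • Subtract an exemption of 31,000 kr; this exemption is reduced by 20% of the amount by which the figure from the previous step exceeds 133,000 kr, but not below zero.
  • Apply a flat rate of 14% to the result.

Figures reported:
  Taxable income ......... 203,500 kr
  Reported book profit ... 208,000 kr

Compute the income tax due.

50,550 kr

Regular tax:
  36,000 kr × 9% = 3,240 kr
  21,000 kr × 16% = 3,360 kr
  146,500 kr × 30% = 43,950 kr
  → 50,550 kr

Alternative floor tax:
  Base (reported book profit): 208,000 kr
  Exemption: 31,000 kr − 20% × (208,000 kr − 133,000 kr) = 31,000 kr − 15,000 kr = 16,000 kr
  Base: 208,000 kr − 16,000 kr = 192,000 kr
  192,000 kr × 14% = 26,880 kr

50,550 kr > 26,880 kr, so the regular tax governs.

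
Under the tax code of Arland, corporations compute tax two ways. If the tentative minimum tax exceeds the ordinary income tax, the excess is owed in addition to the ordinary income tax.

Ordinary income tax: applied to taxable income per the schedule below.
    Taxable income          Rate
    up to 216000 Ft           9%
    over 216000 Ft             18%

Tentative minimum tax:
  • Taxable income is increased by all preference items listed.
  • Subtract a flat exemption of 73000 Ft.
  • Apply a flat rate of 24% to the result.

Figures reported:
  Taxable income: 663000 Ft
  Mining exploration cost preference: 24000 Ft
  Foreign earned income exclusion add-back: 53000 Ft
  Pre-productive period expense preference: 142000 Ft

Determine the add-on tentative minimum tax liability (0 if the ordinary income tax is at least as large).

94260 Ft

Ordinary income tax:
  216000 Ft × 9% = 19440 Ft
  447000 Ft × 18% = 80460 Ft
  → 99900 Ft

Tentative minimum tax:
  Adjusted income: 663000 Ft + 24000 Ft + 53000 Ft + 142000 Ft = 882000 Ft
  Less exemption 73000 Ft → base 809000 Ft
  809000 Ft × 24% = 194160 Ft

Excess of tentative minimum tax over ordinary income tax: 194160 Ft − 99900 Ft = 94260 Ft.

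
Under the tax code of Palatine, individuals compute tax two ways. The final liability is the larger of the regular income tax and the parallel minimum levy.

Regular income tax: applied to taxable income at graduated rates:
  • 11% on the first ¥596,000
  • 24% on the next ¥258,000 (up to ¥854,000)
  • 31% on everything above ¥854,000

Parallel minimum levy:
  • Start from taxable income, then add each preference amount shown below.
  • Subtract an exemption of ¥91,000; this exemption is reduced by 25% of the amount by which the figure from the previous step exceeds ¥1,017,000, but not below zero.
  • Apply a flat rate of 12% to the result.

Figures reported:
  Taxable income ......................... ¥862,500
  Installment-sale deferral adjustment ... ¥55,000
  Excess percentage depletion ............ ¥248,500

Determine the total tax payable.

¥133,470

Parallel minimum levy:
  Adjusted income: ¥862,500 + ¥55,000 + ¥248,500 = ¥1,166,000
  Exemption: ¥91,000 − 25% × (¥1,166,000 − ¥1,017,000) = ¥91,000 − ¥37,250 = ¥53,750
  Base: ¥1,166,000 − ¥53,750 = ¥1,112,250
  ¥1,112,250 × 12% = ¥133,470

Regular income tax:
  ¥596,000 × 11% = ¥65,560
  ¥258,000 × 24% = ¥61,920
  ¥8,500 × 31% = ¥2,635
  → ¥130,115

¥133,470 > ¥130,115, so the parallel minimum levy is the binding amount.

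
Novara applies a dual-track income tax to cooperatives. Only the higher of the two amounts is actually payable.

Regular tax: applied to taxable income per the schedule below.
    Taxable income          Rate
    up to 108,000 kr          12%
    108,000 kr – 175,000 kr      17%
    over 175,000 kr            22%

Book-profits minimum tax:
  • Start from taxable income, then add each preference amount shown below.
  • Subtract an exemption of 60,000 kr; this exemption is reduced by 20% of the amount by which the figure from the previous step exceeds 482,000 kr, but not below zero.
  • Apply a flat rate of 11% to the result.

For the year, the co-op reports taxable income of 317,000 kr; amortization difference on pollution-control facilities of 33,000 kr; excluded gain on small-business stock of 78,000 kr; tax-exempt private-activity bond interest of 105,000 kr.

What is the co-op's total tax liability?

Regular tax:
  108,000 kr × 12% = 12,960 kr
  67,000 kr × 17% = 11,390 kr
  142,000 kr × 22% = 31,240 kr
  → 55,590 kr

Book-profits minimum tax:
  Adjusted income: 317,000 kr + 33,000 kr + 78,000 kr + 105,000 kr = 533,000 kr
  Exemption: 60,000 kr − 20% × (533,000 kr − 482,000 kr) = 60,000 kr − 10,200 kr = 49,800 kr
  Base: 533,000 kr − 49,800 kr = 483,200 kr
  483,200 kr × 11% = 53,152 kr

55,590 kr > 53,152 kr, so the regular tax governs.

55,590 kr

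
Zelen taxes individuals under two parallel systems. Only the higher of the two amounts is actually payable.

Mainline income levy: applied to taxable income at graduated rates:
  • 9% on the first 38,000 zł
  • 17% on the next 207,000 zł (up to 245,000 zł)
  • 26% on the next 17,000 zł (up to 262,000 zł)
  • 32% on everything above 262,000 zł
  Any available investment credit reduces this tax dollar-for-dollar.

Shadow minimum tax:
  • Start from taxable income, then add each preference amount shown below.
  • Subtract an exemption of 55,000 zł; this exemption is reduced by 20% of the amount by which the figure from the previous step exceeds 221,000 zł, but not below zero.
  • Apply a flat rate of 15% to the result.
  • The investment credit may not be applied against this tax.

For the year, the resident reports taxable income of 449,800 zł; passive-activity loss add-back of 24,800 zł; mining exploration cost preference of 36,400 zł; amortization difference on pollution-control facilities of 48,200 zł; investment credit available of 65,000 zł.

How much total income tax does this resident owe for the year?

83,880 zł

Shadow minimum tax:
  Adjusted income: 449,800 zł + 24,800 zł + 36,400 zł + 48,200 zł = 559,200 zł
  Exemption: 20% × (559,200 zł − 221,000 zł) = 67,640 zł ≥ 55,000 zł, so the exemption is fully phased out
  Base: 559,200 zł − 0 zł = 559,200 zł
  559,200 zł × 15% = 83,880 zł

Mainline income levy:
  38,000 zł × 9% = 3,420 zł
  207,000 zł × 17% = 35,190 zł
  17,000 zł × 26% = 4,420 zł
  187,800 zł × 32% = 60,096 zł
  → 103,126 zł
  Less investment credit 65,000 zł → 38,126 zł

83,880 zł > 38,126 zł, so the shadow minimum tax is the binding amount.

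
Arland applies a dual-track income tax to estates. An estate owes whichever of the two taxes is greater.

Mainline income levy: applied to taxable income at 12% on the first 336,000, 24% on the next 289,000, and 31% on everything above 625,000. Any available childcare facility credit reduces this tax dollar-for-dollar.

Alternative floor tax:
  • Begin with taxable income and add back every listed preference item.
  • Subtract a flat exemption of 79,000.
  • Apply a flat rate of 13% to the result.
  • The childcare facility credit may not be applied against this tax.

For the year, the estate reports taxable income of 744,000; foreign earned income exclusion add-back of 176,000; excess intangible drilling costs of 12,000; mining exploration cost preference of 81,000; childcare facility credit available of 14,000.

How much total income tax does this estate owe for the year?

Mainline income levy:
  336,000 × 12% = 40,320
  289,000 × 24% = 69,360
  119,000 × 31% = 36,890
  → 146,570
  Less childcare facility credit 14,000 → 132,570

Alternative floor tax:
  Adjusted income: 744,000 + 176,000 + 12,000 + 81,000 = 1,013,000
  Less exemption 79,000 → base 934,000
  934,000 × 13% = 121,420

132,570 > 121,420, so the mainline income levy governs.

132,570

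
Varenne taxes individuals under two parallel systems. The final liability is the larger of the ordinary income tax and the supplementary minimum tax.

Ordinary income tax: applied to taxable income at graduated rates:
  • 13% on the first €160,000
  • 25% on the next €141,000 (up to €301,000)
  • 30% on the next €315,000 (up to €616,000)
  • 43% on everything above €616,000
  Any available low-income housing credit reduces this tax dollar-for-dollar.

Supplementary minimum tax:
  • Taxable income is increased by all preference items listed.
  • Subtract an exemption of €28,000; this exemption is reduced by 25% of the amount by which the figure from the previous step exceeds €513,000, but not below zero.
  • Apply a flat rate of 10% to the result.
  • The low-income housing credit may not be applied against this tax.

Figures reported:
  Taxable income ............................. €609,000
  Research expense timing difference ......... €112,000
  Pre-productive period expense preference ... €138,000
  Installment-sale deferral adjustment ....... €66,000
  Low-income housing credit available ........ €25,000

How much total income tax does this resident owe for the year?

Supplementary minimum tax:
  Adjusted income: €609,000 + €112,000 + €138,000 + €66,000 = €925,000
  Exemption: 25% × (€925,000 − €513,000) = €103,000 ≥ €28,000, so the exemption is fully phased out
  Base: €925,000 − €0 = €925,000
  €925,000 × 10% = €92,500

Ordinary income tax:
  €160,000 × 13% = €20,800
  €141,000 × 25% = €35,250
  €308,000 × 30% = €92,400
  → €148,450
  Less low-income housing credit €25,000 → €123,450

€123,450 > €92,500, so the ordinary income tax governs.

€123,450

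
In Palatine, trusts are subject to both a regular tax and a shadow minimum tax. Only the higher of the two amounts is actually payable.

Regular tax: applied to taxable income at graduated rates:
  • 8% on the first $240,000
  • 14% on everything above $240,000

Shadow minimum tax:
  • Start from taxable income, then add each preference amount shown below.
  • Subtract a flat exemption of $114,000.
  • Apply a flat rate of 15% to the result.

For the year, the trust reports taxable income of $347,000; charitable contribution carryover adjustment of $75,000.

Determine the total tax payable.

$46,200

Regular tax:
  $240,000 × 8% = $19,200
  $107,000 × 14% = $14,980
  → $34,180

Shadow minimum tax:
  Adjusted income: $347,000 + $75,000 = $422,000
  Less exemption $114,000 → base $308,000
  $308,000 × 15% = $46,200

$46,200 > $34,180, so the shadow minimum tax is the binding amount.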